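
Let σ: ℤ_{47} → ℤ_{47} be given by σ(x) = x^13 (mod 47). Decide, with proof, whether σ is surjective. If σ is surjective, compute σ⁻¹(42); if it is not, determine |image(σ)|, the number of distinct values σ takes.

Since 47 is prime, the nonzero elements of ℤ_{47} form a cyclic group of order 46.
As gcd(13, 46) = 1, raising to the 13th power is a bijection on this group: if s^13 ≡ t^13 then (st^{−1})^13 = 1, and the only element of order dividing gcd(13, 46) = 1 is 1, so s = t.
With σ(0) = 0 this makes σ injective on all of ℤ_{47}, hence bijective (finite equal-size domain and codomain). In particular σ is surjective.
Since σ is surjective, we find the preimage of 42. The inverse of x ↦ x^13 on (ℤ_{47})^× is x ↦ x^39, because 13·39 = 507 = 11·46 + 1 ≡ 1 (mod 46) and x^{46} = 1 for x ≠ 0 (Fermat). So σ⁻¹(42) = 42^39 mod 47.
Repeated squaring mod 47: 42^1 ≡ 42, 42^2 ≡ 42² = 1764 ≡ 25, 42^4 ≡ 25² = 625 ≡ 14, 42^8 ≡ 14² = 196 ≡ 8, 42^16 ≡ 8² = 64 ≡ 17, 42^32 ≡ 17² = 289 ≡ 7. Since 39 = 32 + 4 + 2 + 1, 42^39 ≡ 7·14·25·42: 7·14 = 98 ≡ 4, then 4·25 = 100 ≡ 6, then 6·42 = 252 ≡ 17. So 42^39 ≡ 17 (mod 47).
Hence σ⁻¹(42) = 17.

17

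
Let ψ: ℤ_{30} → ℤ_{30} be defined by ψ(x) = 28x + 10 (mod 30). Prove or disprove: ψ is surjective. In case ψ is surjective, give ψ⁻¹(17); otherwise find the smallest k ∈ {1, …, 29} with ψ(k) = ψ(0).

15

Since gcd(28, 30) = 2, we have 28x ≡ 0 (mod 2) for all x, so ψ(x) ≡ 0 (mod 2).
But 1 ≢ 0 (mod 2), so 1 ∈ ℤ_{30} has no preimage. Thus ψ is not surjective.
Since ψ is not surjective, we find the least positive k with ψ(k) = ψ(0): this means 28k ≡ 0 (mod 30), i.e. 30 ∣ 28k. Since gcd(28, 30) = 2, dividing through by 2 this holds exactly when 15 ∣ 14k, and as gcd(14, 15) = 1, exactly when 15 ∣ k.
The smallest positive such k is 15.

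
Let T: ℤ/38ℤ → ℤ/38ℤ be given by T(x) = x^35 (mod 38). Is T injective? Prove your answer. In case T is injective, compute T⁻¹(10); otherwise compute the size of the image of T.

2

Computing x^35 mod 38 for each x (by repeated squaring, reducing mod 38 at every step), the values T(0), T(1), …, T(37) are: 0, 1, 10, 13, 24, 23, 16, 11, 12, 17, 2, 7, 8, 3, 34, 33, 6, 9, 18, 19, 20, 29, 32, 5, 4, 35, 30, 31, 36, 21, 26, 27, 22, 15, 14, 25, 28, 37.
Every element of ℤ/38ℤ appears exactly once in this list, so T is a bijection, and in particular injective.
Since T is injective, we read off the preimage of 10 from the same table: T(2) = 10, so T⁻¹(10) = 2.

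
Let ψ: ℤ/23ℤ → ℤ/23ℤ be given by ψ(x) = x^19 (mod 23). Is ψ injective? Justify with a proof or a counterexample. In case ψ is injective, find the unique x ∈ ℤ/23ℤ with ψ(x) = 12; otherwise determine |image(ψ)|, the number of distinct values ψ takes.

Since 23 is prime, the nonzero elements of ℤ/23ℤ form a cyclic group of order 22.
As gcd(19, 22) = 1, raising to the 19th power is a bijection on this group: if x_1^19 ≡ x_2^19 then (x_1x_2^{−1})^19 = 1, and the only element of order dividing gcd(19, 22) = 1 is 1, so x_1 = x_2.
With ψ(0) = 0 this makes ψ injective on all of ℤ/23ℤ, hence bijective (finite equal-size domain and codomain). In particular ψ is injective.
Since ψ is injective, we find the preimage of 12. The inverse of x ↦ x^19 on (ℤ/23ℤ)^× is x ↦ x^7, because 19·7 = 133 = 6·22 + 1 ≡ 1 (mod 22) and x^{22} = 1 for x ≠ 0 (Fermat). So ψ⁻¹(12) = 12^7 mod 23.
Repeated squaring mod 23: 12^1 ≡ 12, 12^2 ≡ 12² = 144 ≡ 6, 12^4 ≡ 6² = 36 ≡ 13. Since 7 = 4 + 2 + 1, 12^7 ≡ 13·6·12: 13·6 = 78 ≡ 9, then 9·12 = 108 ≡ 16. So 12^7 ≡ 16 (mod 23).
Hence ψ⁻¹(12) = 16.

16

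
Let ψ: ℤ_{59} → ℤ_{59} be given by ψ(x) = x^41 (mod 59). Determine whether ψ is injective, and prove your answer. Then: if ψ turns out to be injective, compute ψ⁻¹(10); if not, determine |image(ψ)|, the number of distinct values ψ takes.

8

Since 59 is prime, the nonzero elements of ℤ_{59} form a cyclic group of order 58.
As gcd(41, 58) = 1, raising to the 41st power is a bijection on this group: if s^41 ≡ t^41 then (st^{−1})^41 = 1, and the only element of order dividing gcd(41, 58) = 1 is 1, so s = t.
With ψ(0) = 0 this makes ψ injective on all of ℤ_{59}, hence bijective (finite equal-size domain and codomain). In particular ψ is injective.
Since ψ is injective, we find the preimage of 10. The inverse of x ↦ x^41 on (ℤ_{59})^× is x ↦ x^17, because 41·17 = 697 = 12·58 + 1 ≡ 1 (mod 58) and x^{58} = 1 for x ≠ 0 (Fermat). So ψ⁻¹(10) = 10^17 mod 59.
Repeated squaring mod 59: 10^1 ≡ 10, 10^2 ≡ 10² = 100 ≡ 41, 10^4 ≡ 41² = 1681 ≡ 29, 10^8 ≡ 29² = 841 ≡ 15, 10^16 ≡ 15² = 225 ≡ 48. Since 17 = 16 + 1, 10^17 ≡ 48·10: 48·10 = 480 ≡ 8. So 10^17 ≡ 8 (mod 59).
Hence ψ⁻¹(10) = 8.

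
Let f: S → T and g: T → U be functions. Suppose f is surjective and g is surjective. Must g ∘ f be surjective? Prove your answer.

Let c ∈ U. Since g is surjective, there is b ∈ T with g(b) = c. Since f is surjective, there is a ∈ S with f(a) = b.
Then (g ∘ f)(a) = g(b) = c. Hence g ∘ f is surjective.

surjective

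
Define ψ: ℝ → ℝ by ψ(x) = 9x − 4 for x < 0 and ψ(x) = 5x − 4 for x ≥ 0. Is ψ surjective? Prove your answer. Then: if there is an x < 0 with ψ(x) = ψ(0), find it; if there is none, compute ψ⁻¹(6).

Both pieces are strictly increasing (slopes 9 and 5), so each is injective on its own interval.
The left piece maps (−∞, 0) onto (−∞, −4); the right piece maps [0, ∞) onto [−4, ∞).
These images together cover ℝ, so ψ is surjective.
Because the two images are disjoint, no x < 0 has ψ(x) = ψ(0), so we compute ψ⁻¹(6): 6 lies in [−4, ∞), so solve 5x − 4 = 6: x = (6 + 4)/5 = 2.

2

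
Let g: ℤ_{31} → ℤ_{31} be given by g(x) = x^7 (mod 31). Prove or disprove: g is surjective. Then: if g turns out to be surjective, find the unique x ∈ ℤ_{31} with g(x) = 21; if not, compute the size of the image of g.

22

Since 31 is prime, the nonzero elements of ℤ_{31} form a cyclic group of order 30.
As gcd(7, 30) = 1, raising to the 7th power is a bijection on this group: if u^7 ≡ v^7 then (uv^{−1})^7 = 1, and the only element of order dividing gcd(7, 30) = 1 is 1, so u = v.
With g(0) = 0 this makes g injective on all of ℤ_{31}, hence bijective (finite equal-size domain and codomain). In particular g is surjective.
Since g is surjective, we find the preimage of 21. The inverse of x ↦ x^7 on (ℤ_{31})^× is x ↦ x^13, because 7·13 = 91 = 3·30 + 1 ≡ 1 (mod 30) and x^{30} = 1 for x ≠ 0 (Fermat). So g⁻¹(21) = 21^13 mod 31.
Repeated squaring mod 31: 21^1 ≡ 21, 21^2 ≡ 21² = 441 ≡ 7, 21^4 ≡ 7² = 49 ≡ 18, 21^8 ≡ 18² = 324 ≡ 14. Since 13 = 8 + 4 + 1, 21^13 ≡ 14·18·21: 14·18 = 252 ≡ 4, then 4·21 = 84 ≡ 22. So 21^13 ≡ 22 (mod 31).
Hence g⁻¹(21) = 22.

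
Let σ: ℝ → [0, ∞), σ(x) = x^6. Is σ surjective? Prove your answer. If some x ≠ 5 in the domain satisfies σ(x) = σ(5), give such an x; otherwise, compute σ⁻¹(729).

For any y ∈ [0, ∞), x = y^{1/6} ∈ ℝ satisfies x^6 = y, so σ is surjective.
For the follow-up, such an x exists: taking x = −5 ∈ ℝ gives σ(−5) = 15625 = σ(5) with −5 ≠ 5.

-5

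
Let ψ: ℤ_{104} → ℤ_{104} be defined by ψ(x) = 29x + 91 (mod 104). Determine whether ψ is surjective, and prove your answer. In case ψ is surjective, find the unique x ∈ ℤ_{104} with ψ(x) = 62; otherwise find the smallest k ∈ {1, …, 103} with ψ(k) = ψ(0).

103

Since gcd(29, 104) = 1, 29 is invertible modulo 104. Euclid's algorithm: 104 = 3·29 + 17, 29 = 1·17 + 12, 17 = 1·12 + 5, 12 = 2·5 + 2, 5 = 2·2 + 1; back-substituting gives 1 = 61·29 − 17·104, so 29⁻¹ ≡ 61 (mod 104).
For any y ∈ ℤ_{104}, x = 61(y − 91) mod 104 satisfies ψ(x) = 29·61(y − 91) + 91 ≡ y (since 29·61 ≡ 1 mod 104). So every y has a preimage.
Therefore ψ is surjective.
Since ψ is surjective, we find ψ⁻¹(62): we need 29x ≡ 62 − 91 ≡ 75 (mod 104). Using 29⁻¹ = 61: x ≡ 61·75 = 4575 = 43·104 + 103, so x = 103.
Check: ψ(103) = 29·103 + 91 = 3078 = 29·104 + 62 ≡ 62 (mod 104).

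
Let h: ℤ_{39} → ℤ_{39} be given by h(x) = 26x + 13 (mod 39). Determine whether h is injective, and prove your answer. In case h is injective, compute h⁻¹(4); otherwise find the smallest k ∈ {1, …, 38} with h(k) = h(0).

Recall that injectivity means: for all s, t in the domain, h(s) = h(t) implies s = t.
We have gcd(26, 39) = 13 > 1. Taking s = 0 and t = 3: h(0) = 13 and h(3) = 26·3 + 13 = 91 ≡ 13 (mod 39).
So h(0) = h(3) while 0 ≠ 3, thus h is not injective.
Since h is not injective, we find the least positive k with h(k) = h(0): this means 26k ≡ 0 (mod 39), i.e. 39 ∣ 26k. Since gcd(26, 39) = 13, dividing through by 13 this holds exactly when 3 ∣ 2k, and as gcd(2, 3) = 1, exactly when 3 ∣ k.
The smallest positive such k is 3.

3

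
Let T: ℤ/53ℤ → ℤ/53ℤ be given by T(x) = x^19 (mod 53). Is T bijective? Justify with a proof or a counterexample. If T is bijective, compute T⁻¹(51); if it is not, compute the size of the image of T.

19

Since 53 is prime, the nonzero elements of ℤ/53ℤ form a cyclic group of order 52.
As gcd(19, 52) = 1, raising to the 19th power is a bijection on this group: if u^19 ≡ v^19 then (uv^{−1})^19 = 1, and the only element of order dividing gcd(19, 52) = 1 is 1, so u = v.
With T(0) = 0 this makes T injective on all of ℤ/53ℤ, hence bijective (finite equal-size domain and codomain). In particular T is bijective.
Since T is bijective, we find the preimage of 51. The inverse of x ↦ x^19 on (ℤ/53ℤ)^× is x ↦ x^11, because 19·11 = 209 = 4·52 + 1 ≡ 1 (mod 52) and x^{52} = 1 for x ≠ 0 (Fermat). So T⁻¹(51) = 51^11 mod 53.
Repeated squaring mod 53: 51^1 ≡ 51, 51^2 ≡ 51² = 2601 ≡ 4, 51^4 ≡ 4² = 16, 51^8 ≡ 16² = 256 ≡ 44. Since 11 = 8 + 2 + 1, 51^11 ≡ 44·4·51: 44·4 = 176 ≡ 17, then 17·51 = 867 ≡ 19. So 51^11 ≡ 19 (mod 53).
Hence T⁻¹(51) = 19.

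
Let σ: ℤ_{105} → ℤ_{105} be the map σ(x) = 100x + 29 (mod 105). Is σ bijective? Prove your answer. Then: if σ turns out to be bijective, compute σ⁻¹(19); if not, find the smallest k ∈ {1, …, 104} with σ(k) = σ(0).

21

Recall: σ is injective when σ(a) = σ(b) forces a = b.
We have gcd(100, 105) = 5 > 1. Taking a = 0 and b = 21: σ(0) = 29 and σ(21) = 100·21 + 29 = 2129 ≡ 29 (mod 105).
So σ(0) = σ(21) while 0 ≠ 21, thus σ is not injective, hence not bijective.
Since σ is not bijective, we find the least positive k with σ(k) = σ(0): this means 100k ≡ 0 (mod 105), i.e. 105 ∣ 100k. Since gcd(100, 105) = 5, dividing through by 5 this holds exactly when 21 ∣ 20k, and as gcd(20, 21) = 1, exactly when 21 ∣ k.
The smallest positive such k is 21.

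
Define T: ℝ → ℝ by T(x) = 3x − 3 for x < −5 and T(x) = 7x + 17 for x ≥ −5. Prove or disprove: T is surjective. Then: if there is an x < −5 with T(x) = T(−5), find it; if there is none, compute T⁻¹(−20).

-17/3

Both pieces are strictly increasing (slopes 3 and 7), so each is injective on its own interval.
The left piece maps (−∞, −5) onto (−∞, −18); the right piece maps [−5, ∞) onto [−18, ∞).
These images together cover ℝ, so T is surjective.
Because the two images are disjoint, no x < −5 has T(x) = T(−5), so we compute T⁻¹(−20): −20 lies in (−∞, −18), so solve 3x − 3 = −20: x = (−20 + 3)/3 = −17/3.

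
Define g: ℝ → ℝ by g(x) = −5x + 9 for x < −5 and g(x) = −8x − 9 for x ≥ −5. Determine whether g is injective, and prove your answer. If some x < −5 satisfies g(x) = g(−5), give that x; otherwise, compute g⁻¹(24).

Both pieces are strictly decreasing (slopes −5 and −8), so each is injective on its own interval.
The left piece maps (−∞, −5) onto (34, ∞); the right piece maps [−5, ∞) onto (−∞, 31].
These images are disjoint, so no value is attained by both pieces. Hence g is injective.
Because the two images are disjoint, no x < −5 has g(x) = g(−5), so we compute g⁻¹(24): 24 lies in (−∞, 31], so solve −8x − 9 = 24: x = (24 + 9)/(−8) = −33/8.

-33/8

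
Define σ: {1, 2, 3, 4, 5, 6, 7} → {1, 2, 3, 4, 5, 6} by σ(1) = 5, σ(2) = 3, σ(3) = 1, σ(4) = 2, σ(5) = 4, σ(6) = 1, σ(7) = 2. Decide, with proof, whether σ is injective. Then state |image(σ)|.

5

σ(3) = 1 = σ(6) with 3 ≠ 6, so σ is not injective.
The image of σ is {1, 2, 3, 4, 5}, which has 5 elements.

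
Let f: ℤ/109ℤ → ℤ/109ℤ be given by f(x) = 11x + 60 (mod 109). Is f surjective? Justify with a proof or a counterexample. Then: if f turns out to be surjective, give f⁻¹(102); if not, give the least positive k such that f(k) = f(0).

By definition, surjectivity means every element of the codomain has a preimage under f.
Since gcd(11, 109) = 1, 11 is invertible modulo 109. Euclid's algorithm: 109 = 9·11 + 10, 11 = 1·10 + 1; back-substituting gives 1 = 10·11 − 1·109, so 11⁻¹ ≡ 10 (mod 109).
Then y ↦ 10(y − 60) is a two-sided inverse to f, so every y ∈ ℤ/109ℤ has a preimage.
Thus f is surjective.
Since f is surjective, we find f⁻¹(102): we need 11x ≡ 102 − 60 ≡ 42 (mod 109). Using 11⁻¹ = 10: x ≡ 10·42 = 420 = 3·109 + 93, so x = 93.
Check: f(93) = 11·93 + 60 = 1083 = 9·109 + 102 ≡ 102 (mod 109).

93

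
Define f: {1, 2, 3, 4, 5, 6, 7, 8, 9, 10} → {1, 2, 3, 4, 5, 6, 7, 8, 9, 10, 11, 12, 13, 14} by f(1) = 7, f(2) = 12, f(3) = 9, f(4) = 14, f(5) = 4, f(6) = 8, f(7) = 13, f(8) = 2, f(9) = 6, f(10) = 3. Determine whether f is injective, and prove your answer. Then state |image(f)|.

10

The values f(1), …, f(10) are 7, 12, 9, 14, 4, 8, 13, 2, 6, 3 — all distinct.
So f(x_1) = f(x_2) only when x_1 = x_2, and f is injective.
The image of f is {2, 3, 4, 6, 7, 8, 9, 12, 13, 14}, which has 10 elements.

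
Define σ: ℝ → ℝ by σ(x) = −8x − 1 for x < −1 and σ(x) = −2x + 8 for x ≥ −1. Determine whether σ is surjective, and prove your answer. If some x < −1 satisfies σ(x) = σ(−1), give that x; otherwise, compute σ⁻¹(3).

-11/8

Both pieces are strictly decreasing (slopes −8 and −2), so each is injective on its own interval.
The left piece maps (−∞, −1) onto (7, ∞); the right piece maps [−1, ∞) onto (−∞, 10].
The union (7, ∞) ∪ (−∞, 10] covers ℝ, so σ is surjective.
For the follow-up: the images overlap, so an x < −1 with σ(x) = σ(−1) exists. σ(−1) = 10; solving −8x − 1 = 10 for x < −1 gives x = (10 + 1)/(−8) = −11/8.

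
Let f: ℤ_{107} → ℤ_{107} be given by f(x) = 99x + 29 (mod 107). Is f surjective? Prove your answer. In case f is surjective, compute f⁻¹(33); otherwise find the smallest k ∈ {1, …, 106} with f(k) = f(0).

By definition, f is surjective if every y in the codomain equals f(x) for some x in the domain.
Since gcd(99, 107) = 1, 99 is invertible modulo 107. Euclid's algorithm: 107 = 1·99 + 8, 99 = 12·8 + 3, 8 = 2·3 + 2, 3 = 1·2 + 1; back-substituting gives 1 = 40·99 − 37·107, so 99⁻¹ ≡ 40 (mod 107).
For any y ∈ ℤ_{107}, x = 40(y − 29) mod 107 satisfies f(x) = 99·40(y − 29) + 29 ≡ y (since 99·40 ≡ 1 mod 107). So every y has a preimage.
Hence f is surjective.
Since f is surjective, we find f⁻¹(33): we need 99x ≡ 33 − 29 ≡ 4 (mod 107). Using 99⁻¹ = 40: x ≡ 40·4 = 160 = 1·107 + 53, so x = 53.
Check: f(53) = 99·53 + 29 = 5276 = 49·107 + 33 ≡ 33 (mod 107).

53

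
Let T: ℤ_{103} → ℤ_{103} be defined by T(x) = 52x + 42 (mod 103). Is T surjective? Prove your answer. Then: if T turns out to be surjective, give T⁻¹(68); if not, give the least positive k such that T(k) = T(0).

Since gcd(52, 103) = 1, 52 is invertible modulo 103. Euclid's algorithm: 103 = 1·52 + 51, 52 = 1·51 + 1; back-substituting gives 1 = 2·52 − 1·103, so 52⁻¹ ≡ 2 (mod 103).
For any y ∈ ℤ_{103}, x = 2(y − 42) mod 103 satisfies T(x) = 52·2(y − 42) + 42 ≡ y (since 52·2 ≡ 1 mod 103). So every y has a preimage.
Thus T is surjective.
Since T is surjective, we compute T⁻¹(68): solve 52x + 42 ≡ 68 (mod 103), i.e. 52x ≡ 26 (mod 103).
Multiplying by 52⁻¹ = 2 gives x ≡ 2·26 = 52 ≡ 52 (mod 103).
Check: T(52) = 52·52 + 42 = 2746 = 26·103 + 68 ≡ 68 (mod 103).

52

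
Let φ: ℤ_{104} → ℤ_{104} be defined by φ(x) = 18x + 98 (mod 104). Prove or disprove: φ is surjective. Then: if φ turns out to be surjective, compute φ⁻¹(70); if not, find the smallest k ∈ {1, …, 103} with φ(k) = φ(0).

Since gcd(18, 104) = 2, we have 18x ≡ 0 (mod 2) for all x, so φ(x) ≡ 0 (mod 2).
But 1 ≢ 0 (mod 2), so 1 ∈ ℤ_{104} has no preimage. Thus φ is not surjective.
Since φ is not surjective, we find the least positive k with φ(k) = φ(0): this means 18k ≡ 0 (mod 104), i.e. 104 ∣ 18k. Since gcd(18, 104) = 2, dividing through by 2 this holds exactly when 52 ∣ 9k, and as gcd(9, 52) = 1, exactly when 52 ∣ k.
The smallest positive such k is 52.

52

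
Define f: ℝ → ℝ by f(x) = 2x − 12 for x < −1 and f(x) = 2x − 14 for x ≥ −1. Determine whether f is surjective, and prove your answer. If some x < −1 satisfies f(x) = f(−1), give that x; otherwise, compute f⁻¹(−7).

-2

Both pieces are strictly increasing (slopes 2 and 2), so each is injective on its own interval.
The left piece maps (−∞, −1) onto (−∞, −14); the right piece maps [−1, ∞) onto [−16, ∞).
The union (−∞, −14) ∪ [−16, ∞) covers ℝ, so f is surjective.
For the follow-up: the images overlap, so an x < −1 with f(x) = f(−1) exists. f(−1) = −16; solving 2x − 12 = −16 for x < −1 gives x = (−16 + 12)/2 = −2.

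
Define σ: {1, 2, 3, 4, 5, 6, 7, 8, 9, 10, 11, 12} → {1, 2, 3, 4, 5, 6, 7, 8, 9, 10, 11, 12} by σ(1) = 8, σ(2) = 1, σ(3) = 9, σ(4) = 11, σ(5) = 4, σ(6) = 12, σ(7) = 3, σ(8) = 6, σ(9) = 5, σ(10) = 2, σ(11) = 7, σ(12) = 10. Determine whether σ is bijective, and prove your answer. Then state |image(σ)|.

The values 8, 1, 9, 11, 4, 12, 3, 6, 5, 2, 7, 10 are a permutation of {1, 2, 3, 4, 5, 6, 7, 8, 9, 10, 11, 12}: each element appears exactly once.
So σ is injective and surjective, hence bijective.
The image of σ is {1, 2, 3, 4, 5, 6, 7, 8, 9, 10, 11, 12}, which has 12 elements.

12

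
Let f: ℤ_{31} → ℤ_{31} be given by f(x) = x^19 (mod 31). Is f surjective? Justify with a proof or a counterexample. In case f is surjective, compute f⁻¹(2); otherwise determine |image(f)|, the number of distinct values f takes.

16

Since 31 is prime, the nonzero elements of ℤ_{31} form a cyclic group of order 30.
As gcd(19, 30) = 1, raising to the 19th power is a bijection on this group: if s^19 ≡ t^19 then (st^{−1})^19 = 1, and the only element of order dividing gcd(19, 30) = 1 is 1, so s = t.
With f(0) = 0 this makes f injective on all of ℤ_{31}, hence bijective (finite equal-size domain and codomain). In particular f is surjective.
Since f is surjective, we find the preimage of 2. The inverse of x ↦ x^19 on (ℤ_{31})^× is x ↦ x^19, because 19·19 = 361 = 12·30 + 1 ≡ 1 (mod 30) and x^{30} = 1 for x ≠ 0 (Fermat). So f⁻¹(2) = 2^19 mod 31.
Repeated squaring mod 31: 2^1 ≡ 2, 2^2 ≡ 2² = 4, 2^4 ≡ 4² = 16, 2^8 ≡ 16² = 256 ≡ 8, 2^16 ≡ 8² = 64 ≡ 2. Since 19 = 16 + 2 + 1, 2^19 ≡ 2·4·2: 2·4 = 8, then 8·2 = 16. So 2^19 ≡ 16 (mod 31).
Hence f⁻¹(2) = 16.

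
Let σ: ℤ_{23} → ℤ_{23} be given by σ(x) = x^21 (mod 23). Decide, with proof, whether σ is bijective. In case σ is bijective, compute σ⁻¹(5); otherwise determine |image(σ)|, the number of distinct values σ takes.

Since 23 is prime, the nonzero elements of ℤ_{23} form a cyclic group of order 22.
As gcd(21, 22) = 1, raising to the 21st power is a bijection on this group: if x_1^21 ≡ x_2^21 then (x_1x_2^{−1})^21 = 1, and the only element of order dividing gcd(21, 22) = 1 is 1, so x_1 = x_2.
With σ(0) = 0 this makes σ injective on all of ℤ_{23}, hence bijective (finite equal-size domain and codomain). In particular σ is bijective.
Since σ is bijective, we find the preimage of 5. The inverse of x ↦ x^21 on (ℤ_{23})^× is x ↦ x^21, because 21·21 = 441 = 20·22 + 1 ≡ 1 (mod 22) and x^{22} = 1 for x ≠ 0 (Fermat). So σ⁻¹(5) = 5^21 mod 23.
Repeated squaring mod 23: 5^1 ≡ 5, 5^2 ≡ 5² = 25 ≡ 2, 5^4 ≡ 2² = 4, 5^8 ≡ 4² = 16, 5^16 ≡ 16² = 256 ≡ 3. Since 21 = 16 + 4 + 1, 5^21 ≡ 3·4·5: 3·4 = 12, then 12·5 = 60 ≡ 14. So 5^21 ≡ 14 (mod 23).
Hence σ⁻¹(5) = 14.

14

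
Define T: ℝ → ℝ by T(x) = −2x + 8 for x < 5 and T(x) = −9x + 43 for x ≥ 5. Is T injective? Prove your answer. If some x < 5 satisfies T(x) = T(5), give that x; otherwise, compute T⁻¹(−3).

46/9

Both pieces are strictly decreasing (slopes −2 and −9), so each is injective on its own interval.
The left piece maps (−∞, 5) onto (−2, ∞); the right piece maps [5, ∞) onto (−∞, −2].
These images are disjoint, so no value is attained by both pieces. So T is injective.
Because the two images are disjoint, no x < 5 has T(x) = T(5), so we compute T⁻¹(−3): −3 lies in (−∞, −2], so solve −9x + 43 = −3: x = (−3 − 43)/(−9) = 46/9.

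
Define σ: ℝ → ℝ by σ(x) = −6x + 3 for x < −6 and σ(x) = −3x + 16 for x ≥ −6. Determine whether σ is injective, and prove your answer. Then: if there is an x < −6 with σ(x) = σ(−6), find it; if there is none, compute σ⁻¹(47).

Both pieces are strictly decreasing (slopes −6 and −3), so each is injective on its own interval.
The left piece maps (−∞, −6) onto (39, ∞); the right piece maps [−6, ∞) onto (−∞, 34].
These images are disjoint, so no value is attained by both pieces. Thus σ is injective.
Because the two images are disjoint, no x < −6 has σ(x) = σ(−6), so we compute σ⁻¹(47): 47 lies in (39, ∞), so solve −6x + 3 = 47: x = (47 − 3)/(−6) = −22/3.

-22/3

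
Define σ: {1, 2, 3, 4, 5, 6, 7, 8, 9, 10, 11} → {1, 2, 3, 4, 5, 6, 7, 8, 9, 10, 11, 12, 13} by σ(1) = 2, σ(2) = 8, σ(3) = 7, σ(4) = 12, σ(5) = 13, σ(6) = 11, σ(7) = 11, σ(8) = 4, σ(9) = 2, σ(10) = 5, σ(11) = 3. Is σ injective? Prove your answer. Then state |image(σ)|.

σ(6) = 11 = σ(7) with 6 ≠ 7, so σ is not injective.
The image of σ is {2, 3, 4, 5, 7, 8, 11, 12, 13}, which has 9 elements.

9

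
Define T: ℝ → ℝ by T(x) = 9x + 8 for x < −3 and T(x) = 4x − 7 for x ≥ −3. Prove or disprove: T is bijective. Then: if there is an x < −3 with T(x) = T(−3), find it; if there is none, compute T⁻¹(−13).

Both pieces are strictly increasing (slopes 9 and 4), so each is injective on its own interval.
The left piece maps (−∞, −3) onto (−∞, −19); the right piece maps [−3, ∞) onto [−19, ∞).
Since −19 = −19, the images partition ℝ: T is injective and surjective, hence bijective.
Because the two images are disjoint, no x < −3 has T(x) = T(−3), so we compute T⁻¹(−13): −13 lies in [−19, ∞), so solve 4x − 7 = −13: x = (−13 + 7)/4 = −3/2.

-3/2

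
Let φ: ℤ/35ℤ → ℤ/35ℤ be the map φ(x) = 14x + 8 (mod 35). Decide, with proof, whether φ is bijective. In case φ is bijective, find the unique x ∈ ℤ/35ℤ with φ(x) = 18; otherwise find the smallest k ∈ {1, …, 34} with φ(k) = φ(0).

5

We have gcd(14, 35) = 7 > 1. Taking s = 0 and t = 5: φ(0) = 8 and φ(5) = 14·5 + 8 = 78 ≡ 8 (mod 35).
So φ(0) = φ(5) while 0 ≠ 5, so φ is not injective, hence not bijective.
Since φ is not bijective, we find the least positive k with φ(k) = φ(0): this means 14k ≡ 0 (mod 35), i.e. 35 ∣ 14k. Since gcd(14, 35) = 7, dividing through by 7 this holds exactly when 5 ∣ 2k, and as gcd(2, 5) = 1, exactly when 5 ∣ k.
The smallest positive such k is 5.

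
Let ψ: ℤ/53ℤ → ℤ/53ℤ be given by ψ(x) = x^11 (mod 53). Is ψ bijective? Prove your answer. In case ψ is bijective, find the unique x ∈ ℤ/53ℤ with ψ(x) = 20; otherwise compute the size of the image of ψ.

5

Since 53 is prime, the nonzero elements of ℤ/53ℤ form a cyclic group of order 52.
As gcd(11, 52) = 1, raising to the 11th power is a bijection on this group: if x_1^11 ≡ x_2^11 then (x_1x_2^{−1})^11 = 1, and the only element of order dividing gcd(11, 52) = 1 is 1, so x_1 = x_2.
With ψ(0) = 0 this makes ψ injective on all of ℤ/53ℤ, hence bijective (finite equal-size domain and codomain). In particular ψ is bijective.
Since ψ is bijective, we find the preimage of 20. The inverse of x ↦ x^11 on (ℤ/53ℤ)^× is x ↦ x^19, because 11·19 = 209 = 4·52 + 1 ≡ 1 (mod 52) and x^{52} = 1 for x ≠ 0 (Fermat). So ψ⁻¹(20) = 20^19 mod 53.
Repeated squaring mod 53: 20^1 ≡ 20, 20^2 ≡ 20² = 400 ≡ 29, 20^4 ≡ 29² = 841 ≡ 46, 20^8 ≡ 46² = 2116 ≡ 49, 20^16 ≡ 49² = 2401 ≡ 16. Since 19 = 16 + 2 + 1, 20^19 ≡ 16·29·20: 16·29 = 464 ≡ 40, then 40·20 = 800 ≡ 5. So 20^19 ≡ 5 (mod 53).
Hence ψ⁻¹(20) = 5.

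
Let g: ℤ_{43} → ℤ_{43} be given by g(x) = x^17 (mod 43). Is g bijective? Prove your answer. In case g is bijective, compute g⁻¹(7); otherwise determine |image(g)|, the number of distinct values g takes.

37

Since 43 is prime, the nonzero elements of ℤ_{43} form a cyclic group of order 42.
As gcd(17, 42) = 1, raising to the 17th power is a bijection on this group: if u^17 ≡ v^17 then (uv^{−1})^17 = 1, and the only element of order dividing gcd(17, 42) = 1 is 1, so u = v.
With g(0) = 0 this makes g injective on all of ℤ_{43}, hence bijective (finite equal-size domain and codomain). In particular g is bijective.
Since g is bijective, we find the preimage of 7. The inverse of x ↦ x^17 on (ℤ_{43})^× is x ↦ x^5, because 17·5 = 85 = 2·42 + 1 ≡ 1 (mod 42) and x^{42} = 1 for x ≠ 0 (Fermat). So g⁻¹(7) = 7^5 mod 43.
Repeated squaring mod 43: 7^1 ≡ 7, 7^2 ≡ 7² = 49 ≡ 6, 7^4 ≡ 6² = 36. Since 5 = 4 + 1, 7^5 ≡ 36·7: 36·7 = 252 ≡ 37. So 7^5 ≡ 37 (mod 43).
Hence g⁻¹(7) = 37.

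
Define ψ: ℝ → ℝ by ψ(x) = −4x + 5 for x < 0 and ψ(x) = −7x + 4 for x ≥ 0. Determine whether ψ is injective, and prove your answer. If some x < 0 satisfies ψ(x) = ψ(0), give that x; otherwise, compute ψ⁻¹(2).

2/7

Both pieces are strictly decreasing (slopes −4 and −7), so each is injective on its own interval.
The left piece maps (−∞, 0) onto (5, ∞); the right piece maps [0, ∞) onto (−∞, 4].
These images are disjoint, so no value is attained by both pieces. Hence ψ is injective.
Because the two images are disjoint, no x < 0 has ψ(x) = ψ(0), so we compute ψ⁻¹(2): 2 lies in (−∞, 4], so solve −7x + 4 = 2: x = (2 − 4)/(−7) = 2/7.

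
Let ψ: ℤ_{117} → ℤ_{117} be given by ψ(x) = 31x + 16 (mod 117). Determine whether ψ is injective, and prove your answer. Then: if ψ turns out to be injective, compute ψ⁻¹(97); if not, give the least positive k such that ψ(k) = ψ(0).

Recall: ψ is injective when ψ(a) = ψ(b) forces a = b.
Suppose ψ(a) = ψ(b) in ℤ_{117}. Then 31a + 16 ≡ 31b + 16 (mod 117), so 31(a − b) ≡ 0 (mod 117).
Since gcd(31, 117) = 1, 31 is invertible modulo 117, thus a − b ≡ 0 (mod 117), i.e. a = b.
Hence ψ is injective.
We now compute 31⁻¹ mod 117 explicitly. Euclid's algorithm: 117 = 3·31 + 24, 31 = 1·24 + 7, 24 = 3·7 + 3, 7 = 2·3 + 1; back-substituting gives 1 = 34·31 − 9·117, so 31⁻¹ ≡ 34 (mod 117).
Since ψ is injective, we find ψ⁻¹(97): we need 31x ≡ 97 − 16 ≡ 81 (mod 117). Using 31⁻¹ = 34: x ≡ 34·81 = 2754 = 23·117 + 63, so x = 63.
Check: ψ(63) = 31·63 + 16 = 1969 = 16·117 + 97 ≡ 97 (mod 117).

63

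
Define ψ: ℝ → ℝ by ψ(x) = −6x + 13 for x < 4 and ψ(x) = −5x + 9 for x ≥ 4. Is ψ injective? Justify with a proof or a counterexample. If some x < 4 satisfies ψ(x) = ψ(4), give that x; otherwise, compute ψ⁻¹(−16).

Both pieces are strictly decreasing (slopes −6 and −5), so each is injective on its own interval.
The left piece maps (−∞, 4) onto (−11, ∞); the right piece maps [4, ∞) onto (−∞, −11].
These images are disjoint, so no value is attained by both pieces. So ψ is injective.
Because the two images are disjoint, no x < 4 has ψ(x) = ψ(4), so we compute ψ⁻¹(−16): −16 lies in (−∞, −11], so solve −5x + 9 = −16: x = (−16 − 9)/(−5) = 5.

5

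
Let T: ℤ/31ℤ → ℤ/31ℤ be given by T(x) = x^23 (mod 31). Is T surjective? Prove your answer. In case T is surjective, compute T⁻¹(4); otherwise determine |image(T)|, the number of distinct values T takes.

16

Since 31 is prime, the nonzero elements of ℤ/31ℤ form a cyclic group of order 30.
As gcd(23, 30) = 1, raising to the 23rd power is a bijection on this group: if a^23 ≡ b^23 then (ab^{−1})^23 = 1, and the only element of order dividing gcd(23, 30) = 1 is 1, so a = b.
With T(0) = 0 this makes T injective on all of ℤ/31ℤ, hence bijective (finite equal-size domain and codomain). In particular T is surjective.
Since T is surjective, we find the preimage of 4. The inverse of x ↦ x^23 on (ℤ/31ℤ)^× is x ↦ x^17, because 23·17 = 391 = 13·30 + 1 ≡ 1 (mod 30) and x^{30} = 1 for x ≠ 0 (Fermat). So T⁻¹(4) = 4^17 mod 31.
Repeated squaring mod 31: 4^1 ≡ 4, 4^2 ≡ 4² = 16, 4^4 ≡ 16² = 256 ≡ 8, 4^8 ≡ 8² = 64 ≡ 2, 4^16 ≡ 2² = 4. Since 17 = 16 + 1, 4^17 ≡ 4·4: 4·4 = 16. So 4^17 ≡ 16 (mod 31).
Hence T⁻¹(4) = 16.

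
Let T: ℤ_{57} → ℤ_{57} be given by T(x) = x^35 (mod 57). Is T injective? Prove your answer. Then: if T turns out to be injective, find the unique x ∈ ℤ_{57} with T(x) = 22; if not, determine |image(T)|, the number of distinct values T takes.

Computing x^35 mod 57 for each x (by repeated squaring, reducing mod 57 at every step), the values T(0), T(1), …, T(56) are: 0, 1, 29, 51, 43, 23, 54, 49, 50, 36, 40, 26, 27, 22, 53, 33, 25, 47, 18, 19, 20, 48, 13, 5, 42, 16, 11, 12, 55, 2, 45, 46, 41, 15, 52, 44, 9, 37, 38, 39, 10, 32, 24, 4, 35, 30, 31, 17, 21, 7, 8, 3, 34, 14, 6, 28, 56.
Every element of ℤ_{57} appears exactly once in this list, so T is a bijection, and in particular injective.
Since T is injective, we read off the preimage of 22 from the same table: T(13) = 22, so T⁻¹(22) = 13.

13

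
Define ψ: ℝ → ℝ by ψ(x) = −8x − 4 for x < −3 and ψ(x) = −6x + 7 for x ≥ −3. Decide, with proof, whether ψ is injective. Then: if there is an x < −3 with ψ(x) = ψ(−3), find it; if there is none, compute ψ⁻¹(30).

-29/8

Both pieces are strictly decreasing (slopes −8 and −6), so each is injective on its own interval.
The left piece maps (−∞, −3) onto (20, ∞); the right piece maps [−3, ∞) onto (−∞, 25].
These images overlap. In particular ψ(−3) = 25 (right piece), and solving −8x − 4 = 25 on the left piece gives x = −29/8 < −3.
So ψ(−29/8) = ψ(−3) with −29/8 ≠ −3, and ψ is not injective. This x = −29/8 is the requested value below −3.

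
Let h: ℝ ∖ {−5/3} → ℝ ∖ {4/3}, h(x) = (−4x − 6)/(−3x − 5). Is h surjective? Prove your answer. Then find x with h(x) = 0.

For any y ≠ 4/3, solving y(−3x − 5) = −4x − 6 for x gives a well-defined x ≠ −5/3. So h is surjective.
Solving h(x) = 0: cross-multiplying gives −4x − 6 = 0(−3x − 5), which rearranges to −4x = 6, so x = −3/2.

-3/2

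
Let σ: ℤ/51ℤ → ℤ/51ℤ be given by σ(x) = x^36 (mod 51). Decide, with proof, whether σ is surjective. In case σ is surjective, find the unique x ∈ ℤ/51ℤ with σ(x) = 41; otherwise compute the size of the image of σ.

10

σ(1) = 1^36 = 1.
σ(4): Repeated squaring mod 51: 4^1 ≡ 4, 4^2 ≡ 4² = 16, 4^4 ≡ 16² = 256 ≡ 1, 4^8 ≡ 1² = 1, 4^16 ≡ 1² = 1, 4^32 ≡ 1² = 1. Since 36 = 32 + 4, 4^36 ≡ 1·1: 1·1 = 1. So 4^36 ≡ 1 (mod 51).
So σ(1) = σ(4) = 1 while 1 ≠ 4, thus σ is not injective.
A non-injective map from the 51-element set ℤ/51ℤ to itself takes at most 50 distinct values, so it cannot be surjective. Therefore σ is not surjective.
Since σ is not surjective, we determine |image(σ)|. Computing x^36 mod 51 for each x (by repeated squaring, reducing mod 51 at every step), the values σ(0), σ(1), …, σ(50) are: 0, 1, 16, 30, 1, 13, 21, 4, 16, 33, 4, 4, 30, 1, 13, 33, 1, 34, 18, 16, 13, 18, 13, 4, 21, 16, 16, 21, 4, 13, 18, 13, 16, 18, 34, 1, 33, 13, 1, 30, 4, 4, 33, 16, 4, 21, 13, 1, 30, 16, 1.
The distinct values are {0, 1, 4, 13, 16, 18, 21, 30, 33, 34}; there are 10 of them.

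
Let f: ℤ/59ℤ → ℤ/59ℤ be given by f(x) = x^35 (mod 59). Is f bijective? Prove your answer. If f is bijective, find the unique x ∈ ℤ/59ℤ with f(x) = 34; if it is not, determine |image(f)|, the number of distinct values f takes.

55

Since 59 is prime, the nonzero elements of ℤ/59ℤ form a cyclic group of order 58.
As gcd(35, 58) = 1, raising to the 35th power is a bijection on this group: if x_1^35 ≡ x_2^35 then (x_1x_2^{−1})^35 = 1, and the only element of order dividing gcd(35, 58) = 1 is 1, so x_1 = x_2.
With f(0) = 0 this makes f injective on all of ℤ/59ℤ, hence bijective (finite equal-size domain and codomain). In particular f is bijective.
Since f is bijective, we find the preimage of 34. The inverse of x ↦ x^35 on (ℤ/59ℤ)^× is x ↦ x^5, because 35·5 = 175 = 3·58 + 1 ≡ 1 (mod 58) and x^{58} = 1 for x ≠ 0 (Fermat). So f⁻¹(34) = 34^5 mod 59.
Repeated squaring mod 59: 34^1 ≡ 34, 34^2 ≡ 34² = 1156 ≡ 35, 34^4 ≡ 35² = 1225 ≡ 45. Since 5 = 4 + 1, 34^5 ≡ 45·34: 45·34 = 1530 ≡ 55. So 34^5 ≡ 55 (mod 59).
Hence f⁻¹(34) = 55.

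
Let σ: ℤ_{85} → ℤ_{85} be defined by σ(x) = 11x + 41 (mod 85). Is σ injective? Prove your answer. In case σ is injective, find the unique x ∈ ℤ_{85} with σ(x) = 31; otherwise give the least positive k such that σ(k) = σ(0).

30

If σ(u) = σ(v), then 11u ≡ 11v (mod 85). Because gcd(11, 85) = 1, we may cancel 11 to get u ≡ v (mod 85).
So σ is injective.
We now compute 11⁻¹ mod 85 explicitly. Euclid's algorithm: 85 = 7·11 + 8, 11 = 1·8 + 3, 8 = 2·3 + 2, 3 = 1·2 + 1; back-substituting gives 1 = 31·11 − 4·85, so 11⁻¹ ≡ 31 (mod 85).
Since σ is injective, we compute σ⁻¹(31): solve 11x + 41 ≡ 31 (mod 85), i.e. 11x ≡ 75 (mod 85).
Multiplying by 11⁻¹ = 31 gives x ≡ 31·75 = 2325 = 27·85 + 30 ≡ 30 (mod 85).
Check: σ(30) = 11·30 + 41 = 371 = 4·85 + 31 ≡ 31 (mod 85).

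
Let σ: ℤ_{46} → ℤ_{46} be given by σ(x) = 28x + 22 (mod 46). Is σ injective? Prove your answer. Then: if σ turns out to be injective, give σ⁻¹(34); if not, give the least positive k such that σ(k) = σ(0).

23

Recall: σ is injective when σ(x_1) = σ(x_2) forces x_1 = x_2.
We have gcd(28, 46) = 2 > 1. Taking x_1 = 0 and x_2 = 23: σ(0) = 22 and σ(23) = 28·23 + 22 = 666 ≡ 22 (mod 46).
So σ(0) = σ(23) while 0 ≠ 23, therefore σ is not injective.
Since σ is not injective, we find the least positive k with σ(k) = σ(0): this means 28k ≡ 0 (mod 46), i.e. 46 ∣ 28k. Since gcd(28, 46) = 2, dividing through by 2 this holds exactly when 23 ∣ 14k, and as gcd(14, 23) = 1, exactly when 23 ∣ k.
The smallest positive such k is 23.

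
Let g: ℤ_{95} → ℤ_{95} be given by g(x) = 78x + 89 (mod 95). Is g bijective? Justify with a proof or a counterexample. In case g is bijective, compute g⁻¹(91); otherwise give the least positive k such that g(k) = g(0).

By definition, g is injective when g(u) = g(v) forces u = v.
If g(u) = g(v), then 78u ≡ 78v (mod 95). Because gcd(78, 95) = 1, we may cancel 78 to get u ≡ v (mod 95).
We now compute 78⁻¹ mod 95 explicitly. Euclid's algorithm: 95 = 1·78 + 17, 78 = 4·17 + 10, 17 = 1·10 + 7, 10 = 1·7 + 3, 7 = 2·3 + 1; back-substituting gives 1 = 67·78 − 55·95, so 78⁻¹ ≡ 67 (mod 95).
Then y ↦ 67(y − 89) is a two-sided inverse to g, so every y ∈ ℤ_{95} has a preimage.
So g is bijective.
Since g is bijective, we compute g⁻¹(91): solve 78x + 89 ≡ 91 (mod 95), i.e. 78x ≡ 2 (mod 95).
Multiplying by 78⁻¹ = 67 gives x ≡ 67·2 = 134 = 1·95 + 39 ≡ 39 (mod 95).
Check: g(39) = 78·39 + 89 = 3131 = 32·95 + 91 ≡ 91 (mod 95).

39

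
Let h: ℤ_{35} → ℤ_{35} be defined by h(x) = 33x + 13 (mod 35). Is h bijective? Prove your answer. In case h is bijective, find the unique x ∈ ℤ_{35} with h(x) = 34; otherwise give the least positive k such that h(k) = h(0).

7

If h(x_1) = h(x_2), then 33x_1 ≡ 33x_2 (mod 35). Because gcd(33, 35) = 1, we may cancel 33 to get x_1 ≡ x_2 (mod 35).
We now compute 33⁻¹ mod 35 explicitly. Euclid's algorithm: 35 = 1·33 + 2, 33 = 16·2 + 1; back-substituting gives 1 = 17·33 − 16·35, so 33⁻¹ ≡ 17 (mod 35).
Then y ↦ 17(y − 13) is a two-sided inverse to h, so every y ∈ ℤ_{35} has a preimage.
Thus h is bijective.
Since h is bijective, we compute h⁻¹(34): solve 33x + 13 ≡ 34 (mod 35), i.e. 33x ≡ 21 (mod 35).
Multiplying by 33⁻¹ = 17 gives x ≡ 17·21 = 357 = 10·35 + 7 ≡ 7 (mod 35).
Check: h(7) = 33·7 + 13 = 244 = 6·35 + 34 ≡ 34 (mod 35).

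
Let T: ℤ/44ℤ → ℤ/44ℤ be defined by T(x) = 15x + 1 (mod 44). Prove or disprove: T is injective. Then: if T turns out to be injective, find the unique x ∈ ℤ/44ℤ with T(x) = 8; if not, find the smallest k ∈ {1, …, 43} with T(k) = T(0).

21

If T(a) = T(b), then 15a ≡ 15b (mod 44). Because gcd(15, 44) = 1, we may cancel 15 to get a ≡ b (mod 44).
Hence T is injective.
We now compute 15⁻¹ mod 44 explicitly. Euclid's algorithm: 44 = 2·15 + 14, 15 = 1·14 + 1; back-substituting gives 1 = 3·15 − 1·44, so 15⁻¹ ≡ 3 (mod 44).
Since T is injective, we find T⁻¹(8): we need 15x ≡ 8 − 1 ≡ 7 (mod 44). Using 15⁻¹ = 3: x ≡ 3·7 = 21, so x = 21.
Check: T(21) = 15·21 + 1 = 316 = 7·44 + 8 ≡ 8 (mod 44).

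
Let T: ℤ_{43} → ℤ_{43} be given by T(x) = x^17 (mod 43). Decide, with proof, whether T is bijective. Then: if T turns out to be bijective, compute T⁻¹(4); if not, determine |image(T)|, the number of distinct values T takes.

35

Since 43 is prime, the nonzero elements of ℤ_{43} form a cyclic group of order 42.
As gcd(17, 42) = 1, raising to the 17th power is a bijection on this group: if a^17 ≡ b^17 then (ab^{−1})^17 = 1, and the only element of order dividing gcd(17, 42) = 1 is 1, so a = b.
With T(0) = 0 this makes T injective on all of ℤ_{43}, hence bijective (finite equal-size domain and codomain). In particular T is bijective.
Since T is bijective, we find the preimage of 4. The inverse of x ↦ x^17 on (ℤ_{43})^× is x ↦ x^5, because 17·5 = 85 = 2·42 + 1 ≡ 1 (mod 42) and x^{42} = 1 for x ≠ 0 (Fermat). So T⁻¹(4) = 4^5 mod 43.
Repeated squaring mod 43: 4^1 ≡ 4, 4^2 ≡ 4² = 16, 4^4 ≡ 16² = 256 ≡ 41. Since 5 = 4 + 1, 4^5 ≡ 41·4: 41·4 = 164 ≡ 35. So 4^5 ≡ 35 (mod 43).
Hence T⁻¹(4) = 35.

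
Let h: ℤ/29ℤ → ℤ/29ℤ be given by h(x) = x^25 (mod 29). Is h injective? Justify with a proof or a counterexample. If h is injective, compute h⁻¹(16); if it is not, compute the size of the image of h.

Since 29 is prime, the nonzero elements of ℤ/29ℤ form a cyclic group of order 28.
As gcd(25, 28) = 1, raising to the 25th power is a bijection on this group: if u^25 ≡ v^25 then (uv^{−1})^25 = 1, and the only element of order dividing gcd(25, 28) = 1 is 1, so u = v.
With h(0) = 0 this makes h injective on all of ℤ/29ℤ, hence bijective (finite equal-size domain and codomain). In particular h is injective.
Since h is injective, we find the preimage of 16. The inverse of x ↦ x^25 on (ℤ/29ℤ)^× is x ↦ x^9, because 25·9 = 225 = 8·28 + 1 ≡ 1 (mod 28) and x^{28} = 1 for x ≠ 0 (Fermat). So h⁻¹(16) = 16^9 mod 29.
Repeated squaring mod 29: 16^1 ≡ 16, 16^2 ≡ 16² = 256 ≡ 24, 16^4 ≡ 24² = 576 ≡ 25, 16^8 ≡ 25² = 625 ≡ 16. Since 9 = 8 + 1, 16^9 ≡ 16·16: 16·16 = 256 ≡ 24. So 16^9 ≡ 24 (mod 29).
Hence h⁻¹(16) = 24.

24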